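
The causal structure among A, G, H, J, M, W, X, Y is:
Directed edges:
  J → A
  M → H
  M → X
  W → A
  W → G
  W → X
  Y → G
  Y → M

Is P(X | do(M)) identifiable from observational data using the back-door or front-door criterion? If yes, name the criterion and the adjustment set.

P(X|do(M)): backdoor, adjust for ∅.

desc(M)\{M}={H,X}; candidates ⊆ {A,G,J,W,Y}.
∅: M⊥X given ∅ in G with M→· removed — back-door holds.
P(X|do(M)) = P(X|M) — no adjustment needed.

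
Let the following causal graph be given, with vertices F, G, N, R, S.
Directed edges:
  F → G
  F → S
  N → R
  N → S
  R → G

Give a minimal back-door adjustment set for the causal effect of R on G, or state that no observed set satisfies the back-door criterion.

R→G: minimal back-door set ∅.

desc(R)\{R}={G}; candidates ⊆ {F,N,S}.
∅: R⊥G given ∅ in G with R→· removed — back-door holds.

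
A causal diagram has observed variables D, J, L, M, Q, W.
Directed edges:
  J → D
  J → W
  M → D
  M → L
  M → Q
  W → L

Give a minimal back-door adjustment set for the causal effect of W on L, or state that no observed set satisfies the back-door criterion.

W→L: minimal back-door set ∅.

desc(W)\{W}={L}; candidates ⊆ {D,J,M,Q}.
∅: W⊥L given ∅ in G with W→· removed — back-door holds.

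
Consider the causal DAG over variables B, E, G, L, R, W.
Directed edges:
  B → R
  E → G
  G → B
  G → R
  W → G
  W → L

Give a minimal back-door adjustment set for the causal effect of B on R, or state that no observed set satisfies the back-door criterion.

B→R: minimal back-door set {G}.

desc(B)\{B}={R}; candidates ⊆ {E,G,L,W}.
size 0: {}; under {} B still reaches {E,G,L,R,W} ∋ R.
{G}: B⊥R given {G} in G with B→· removed — back-door holds.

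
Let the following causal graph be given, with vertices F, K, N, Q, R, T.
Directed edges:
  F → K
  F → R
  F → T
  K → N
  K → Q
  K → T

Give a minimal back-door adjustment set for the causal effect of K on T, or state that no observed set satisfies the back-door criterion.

desc(K)\{K}={N,Q,T}; candidates ⊆ {F,R}.
size 0: {}; under {} K still reaches {F,R,T} ∋ T.
{F}: K⊥T given {F} in G with K→· removed — back-door holds.

K→T: minimal back-door set {F}.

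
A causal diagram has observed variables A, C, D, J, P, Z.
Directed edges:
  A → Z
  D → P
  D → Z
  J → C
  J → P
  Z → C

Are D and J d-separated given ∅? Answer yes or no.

Yes — D ⊥ J | ∅.

Bayes-Ball from D | ∅ reaches {C,P,Z}.
J ∉ reach(D|∅) ⇒ D ⊥ J | ∅.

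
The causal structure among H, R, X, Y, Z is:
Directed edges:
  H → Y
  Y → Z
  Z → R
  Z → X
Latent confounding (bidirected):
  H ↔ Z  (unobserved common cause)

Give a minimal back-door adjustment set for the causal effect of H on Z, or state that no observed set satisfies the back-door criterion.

desc(H)\{H}={R,X,Y,Z}; candidates ⊆ {—}.
H↔Z: latent back-door arc(s) into H.
size 0: {}; under {} H still reaches {R,X,Z} ∋ Z.
H↔Z cannot be blocked by any observed set — no back-door set.

H→Z: no observed back-door set.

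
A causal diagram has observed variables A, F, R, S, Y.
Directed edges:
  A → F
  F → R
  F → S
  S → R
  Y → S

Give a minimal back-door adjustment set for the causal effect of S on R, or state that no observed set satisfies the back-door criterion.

desc(S)\{S}={R}; candidates ⊆ {A,F,Y}.
size 0: {}; under {} S still reaches {A,F,R,Y} ∋ R.
{F}: S⊥R given {F} in G with S→· removed — back-door holds.

S→R: minimal back-door set {F}.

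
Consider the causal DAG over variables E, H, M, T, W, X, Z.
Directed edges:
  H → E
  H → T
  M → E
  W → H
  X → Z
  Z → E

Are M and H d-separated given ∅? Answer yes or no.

Yes — M ⊥ H | ∅.

Bayes-Ball from M | ∅ reaches {E}.
H ∉ reach(M|∅) ⇒ M ⊥ H | ∅.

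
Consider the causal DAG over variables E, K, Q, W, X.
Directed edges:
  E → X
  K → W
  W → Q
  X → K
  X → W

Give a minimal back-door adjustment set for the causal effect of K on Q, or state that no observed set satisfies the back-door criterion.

K→Q: minimal back-door set {X}.

desc(K)\{K}={Q,W}; candidates ⊆ {E,X}.
size 0: {}; under {} K still reaches {E,Q,W,X} ∋ Q.
{X}: K⊥Q given {X} in G with K→· removed — back-door holds.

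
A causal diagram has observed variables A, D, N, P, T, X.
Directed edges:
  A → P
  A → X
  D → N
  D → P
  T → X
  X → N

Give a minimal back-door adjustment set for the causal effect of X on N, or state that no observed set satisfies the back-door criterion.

desc(X)\{X}={N}; candidates ⊆ {A,D,P,T}.
∅: X⊥N given ∅ in G with X→· removed — back-door holds.

X→N: minimal back-door set ∅.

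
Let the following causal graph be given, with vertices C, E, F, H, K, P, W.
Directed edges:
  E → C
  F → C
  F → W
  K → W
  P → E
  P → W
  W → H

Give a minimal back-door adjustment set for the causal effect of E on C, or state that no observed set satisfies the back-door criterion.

desc(E)\{E}={C}; candidates ⊆ {F,H,K,P,W}.
∅: E⊥C given ∅ in G with E→· removed — back-door holds.

E→C: minimal back-door set ∅.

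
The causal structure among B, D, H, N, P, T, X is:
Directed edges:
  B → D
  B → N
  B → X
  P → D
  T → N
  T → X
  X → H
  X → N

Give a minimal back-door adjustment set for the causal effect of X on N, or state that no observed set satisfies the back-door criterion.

X→N: minimal back-door set {B, T}.

desc(X)\{X}={H,N}; candidates ⊆ {B,D,P,T}.
size 0: {}; under {} X still reaches {B,D,N,T} ∋ N.
size 1: {B}, {D}, {P} …(+1); under {B} X still reaches {N,T} ∋ N.
{B,T}: X⊥N given {B,T} in G with X→· removed — back-door holds.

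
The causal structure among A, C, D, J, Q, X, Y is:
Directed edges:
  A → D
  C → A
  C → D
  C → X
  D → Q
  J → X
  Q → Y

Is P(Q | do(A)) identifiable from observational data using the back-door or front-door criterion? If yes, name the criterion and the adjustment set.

desc(A)\{A}={D,Q,Y}; candidates ⊆ {C,J,X}.
size 0: {}; under {} A still reaches {C,D,Q,X,Y} ∋ Q.
{C}: A⊥Q given {C} in G with A→· removed — back-door holds.
P(Q|do(A)) = Σ_{C} P(Q|A,C)·P(C).

P(Q|do(A)): backdoor, adjust for {C}.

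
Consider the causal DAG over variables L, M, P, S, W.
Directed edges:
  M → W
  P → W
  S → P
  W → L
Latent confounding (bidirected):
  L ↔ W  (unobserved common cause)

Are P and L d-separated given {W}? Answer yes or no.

Bayes-Ball from P | {W} reaches {L,M,S}.
L ∈ reach(P|{W}) ⇒ P ⊥̸ L | {W}.

No — P and L are d-connected given {W}.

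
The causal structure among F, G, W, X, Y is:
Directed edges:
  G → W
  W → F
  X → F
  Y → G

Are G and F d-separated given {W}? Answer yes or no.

Bayes-Ball from G | {W} reaches {Y}.
F ∉ reach(G|{W}) ⇒ G ⊥ F | {W}.

Yes — G ⊥ F | {W}.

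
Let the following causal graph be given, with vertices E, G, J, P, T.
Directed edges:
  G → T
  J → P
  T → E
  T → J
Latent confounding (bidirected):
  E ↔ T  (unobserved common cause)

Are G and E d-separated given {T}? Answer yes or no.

No — G and E are d-connected given {T}.

Bayes-Ball from G | {T} reaches {E}.
E ∈ reach(G|{T}) ⇒ G ⊥̸ E | {T}.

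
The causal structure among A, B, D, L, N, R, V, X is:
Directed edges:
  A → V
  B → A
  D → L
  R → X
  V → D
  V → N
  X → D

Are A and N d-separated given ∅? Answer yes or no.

Bayes-Ball from A | ∅ reaches {B,D,L,N,V}.
N ∈ reach(A|∅) ⇒ A ⊥̸ N | ∅.

No — A and N are d-connected given ∅.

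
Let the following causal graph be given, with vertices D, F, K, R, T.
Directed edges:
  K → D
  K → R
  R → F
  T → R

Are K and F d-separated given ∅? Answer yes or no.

Bayes-Ball from K | ∅ reaches {D,F,R}.
F ∈ reach(K|∅) ⇒ K ⊥̸ F | ∅.

No — K and F are d-connected given ∅.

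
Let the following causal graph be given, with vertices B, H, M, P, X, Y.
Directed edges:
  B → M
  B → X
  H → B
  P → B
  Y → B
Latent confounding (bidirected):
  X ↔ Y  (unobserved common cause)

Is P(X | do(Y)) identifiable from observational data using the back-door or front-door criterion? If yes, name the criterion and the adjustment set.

desc(Y)\{Y}={B,M,X}; candidates ⊆ {H,P}.
Y↔X: latent back-door arc(s) into Y.
size 0: {}; under {} Y still reaches {X} ∋ X.
size 1: {H}, {P}; under {H} Y still reaches {X} ∋ X.
size 2: {H,P}; under {H,P} Y still reaches {X} ∋ X.
Y↔X cannot be blocked by any observed set — no back-door set.
{B}: (i) intercepts every directed Y→X path; (ii) no back-door Y→{B}; (iii) {Y} blocks every back-door {B}→X. Front-door holds.
P(X|do(Y)) = Σ_{B} P(B|Y) Σ_{Y'} P(X|B,Y')P(Y').

P(X|do(Y)): frontdoor, adjust for {B}.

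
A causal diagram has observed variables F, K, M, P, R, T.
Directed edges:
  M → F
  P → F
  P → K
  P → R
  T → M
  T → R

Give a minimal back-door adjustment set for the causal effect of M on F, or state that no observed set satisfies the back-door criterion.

M→F: minimal back-door set ∅.

desc(M)\{M}={F}; candidates ⊆ {K,P,R,T}.
∅: M⊥F given ∅ in G with M→· removed — back-door holds.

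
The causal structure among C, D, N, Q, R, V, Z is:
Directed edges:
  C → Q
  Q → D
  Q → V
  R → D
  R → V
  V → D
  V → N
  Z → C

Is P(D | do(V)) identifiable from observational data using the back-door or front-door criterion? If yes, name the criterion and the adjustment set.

desc(V)\{V}={D,N}; candidates ⊆ {C,Q,R,Z}.
size 0: {}; under {} V still reaches {C,D,Q,R,Z} ∋ D.
size 1: {C}, {Q}, {R} …(+1); under {C} V still reaches {D,Q,R} ∋ D.
{Q,R}: V⊥D given {Q,R} in G with V→· removed — back-door holds.
P(D|do(V)) = Σ_{Q,R} P(D|V,Q,R)·P(Q,R).

P(D|do(V)): backdoor, adjust for {Q, R}.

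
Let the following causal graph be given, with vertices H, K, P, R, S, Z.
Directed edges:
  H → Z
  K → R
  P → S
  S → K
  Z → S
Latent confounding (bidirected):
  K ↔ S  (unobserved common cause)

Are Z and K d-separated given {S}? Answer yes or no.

Bayes-Ball from Z | {S} reaches {H,K,P,R}.
K ∈ reach(Z|{S}) ⇒ Z ⊥̸ K | {S}.

No — Z and K are d-connected given {S}.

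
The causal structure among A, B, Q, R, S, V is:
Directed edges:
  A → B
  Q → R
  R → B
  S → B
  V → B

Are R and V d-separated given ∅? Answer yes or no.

Bayes-Ball from R | ∅ reaches {B,Q}.
V ∉ reach(R|∅) ⇒ R ⊥ V | ∅.

Yes — R ⊥ V | ∅.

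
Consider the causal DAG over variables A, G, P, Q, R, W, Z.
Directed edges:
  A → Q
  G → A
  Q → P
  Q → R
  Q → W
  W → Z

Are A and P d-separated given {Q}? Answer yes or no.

Yes — A ⊥ P | {Q}.

Bayes-Ball from A | {Q} reaches {G}.
P ∉ reach(A|{Q}) ⇒ A ⊥ P | {Q}.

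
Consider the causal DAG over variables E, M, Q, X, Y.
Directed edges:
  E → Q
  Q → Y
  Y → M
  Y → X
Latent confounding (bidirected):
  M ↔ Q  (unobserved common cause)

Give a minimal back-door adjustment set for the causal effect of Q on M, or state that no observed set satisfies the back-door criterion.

Q→M: no observed back-door set.

desc(Q)\{Q}={M,X,Y}; candidates ⊆ {E}.
Q↔M: latent back-door arc(s) into Q.
size 0: {}; under {} Q still reaches {E,M} ∋ M.
size 1: {E}; under {E} Q still reaches {M} ∋ M.
Q↔M cannot be blocked by any observed set — no back-door set.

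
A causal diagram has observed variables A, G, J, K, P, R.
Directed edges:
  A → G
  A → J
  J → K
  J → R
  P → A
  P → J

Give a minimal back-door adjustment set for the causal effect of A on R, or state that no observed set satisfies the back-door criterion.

A→R: minimal back-door set {P}.

desc(A)\{A}={G,J,K,R}; candidates ⊆ {P}.
size 0: {}; under {} A still reaches {J,K,P,R} ∋ R.
{P}: A⊥R given {P} in G with A→· removed — back-door holds.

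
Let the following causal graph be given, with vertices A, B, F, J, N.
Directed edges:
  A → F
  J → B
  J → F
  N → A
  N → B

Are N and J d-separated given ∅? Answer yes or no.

Yes — N ⊥ J | ∅.

Bayes-Ball from N | ∅ reaches {A,B,F}.
J ∉ reach(N|∅) ⇒ N ⊥ J | ∅.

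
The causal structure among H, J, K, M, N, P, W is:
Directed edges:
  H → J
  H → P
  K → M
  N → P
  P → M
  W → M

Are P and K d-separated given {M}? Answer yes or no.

Bayes-Ball from P | {M} reaches {H,J,K,N,W}.
K ∈ reach(P|{M}) ⇒ P ⊥̸ K | {M}.

No — P and K are d-connected given {M}.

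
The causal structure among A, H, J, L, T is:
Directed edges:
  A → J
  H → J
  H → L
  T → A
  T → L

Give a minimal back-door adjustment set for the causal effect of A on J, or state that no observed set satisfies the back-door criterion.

A→J: minimal back-door set ∅.

desc(A)\{A}={J}; candidates ⊆ {H,L,T}.
∅: A⊥J given ∅ in G with A→· removed — back-door holds.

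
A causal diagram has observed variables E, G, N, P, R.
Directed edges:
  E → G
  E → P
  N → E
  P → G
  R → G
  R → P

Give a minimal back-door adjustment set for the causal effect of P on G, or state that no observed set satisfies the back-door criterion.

desc(P)\{P}={G}; candidates ⊆ {E,N,R}.
size 0: {}; under {} P still reaches {E,G,N,R} ∋ G.
size 1: {E}, {N}, {R}; under {E} P still reaches {G,R} ∋ G.
{E,R}: P⊥G given {E,R} in G with P→· removed — back-door holds.

P→G: minimal back-door set {E, R}.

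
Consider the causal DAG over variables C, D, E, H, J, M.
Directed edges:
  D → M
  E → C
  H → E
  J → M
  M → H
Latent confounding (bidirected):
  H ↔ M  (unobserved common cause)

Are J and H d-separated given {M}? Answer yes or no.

Bayes-Ball from J | {M} reaches {C,D,E,H}.
H ∈ reach(J|{M}) ⇒ J ⊥̸ H | {M}.

No — J and H are d-connected given {M}.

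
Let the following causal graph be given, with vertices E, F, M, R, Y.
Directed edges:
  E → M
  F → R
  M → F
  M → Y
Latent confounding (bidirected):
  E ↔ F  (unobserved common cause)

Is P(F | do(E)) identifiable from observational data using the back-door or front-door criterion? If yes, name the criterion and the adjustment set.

desc(E)\{E}={F,M,R,Y}; candidates ⊆ {—}.
E↔F: latent back-door arc(s) into E.
size 0: {}; under {} E still reaches {F,R} ∋ F.
E↔F cannot be blocked by any observed set — no back-door set.
{M}: (i) intercepts every directed E→F path; (ii) no back-door E→{M}; (iii) {E} blocks every back-door {M}→F. Front-door holds.
P(F|do(E)) = Σ_{M} P(M|E) Σ_{E'} P(F|M,E')P(E').

P(F|do(E)): frontdoor, adjust for {M}.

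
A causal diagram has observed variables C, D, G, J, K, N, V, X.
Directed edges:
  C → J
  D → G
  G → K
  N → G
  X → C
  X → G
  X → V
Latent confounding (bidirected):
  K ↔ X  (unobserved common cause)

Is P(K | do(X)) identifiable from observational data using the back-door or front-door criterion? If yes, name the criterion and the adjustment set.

desc(X)\{X}={C,G,J,K,V}; candidates ⊆ {D,N}.
X↔K: latent back-door arc(s) into X.
size 0: {}; under {} X still reaches {K} ∋ K.
size 1: {D}, {N}; under {D} X still reaches {K} ∋ K.
size 2: {D,N}; under {D,N} X still reaches {K} ∋ K.
X↔K cannot be blocked by any observed set — no back-door set.
{G}: (i) intercepts every directed X→K path; (ii) no back-door X→{G}; (iii) {X} blocks every back-door {G}→K. Front-door holds.
P(K|do(X)) = Σ_{G} P(G|X) Σ_{X'} P(K|G,X')P(X').

P(K|do(X)): frontdoor, adjust for {G}.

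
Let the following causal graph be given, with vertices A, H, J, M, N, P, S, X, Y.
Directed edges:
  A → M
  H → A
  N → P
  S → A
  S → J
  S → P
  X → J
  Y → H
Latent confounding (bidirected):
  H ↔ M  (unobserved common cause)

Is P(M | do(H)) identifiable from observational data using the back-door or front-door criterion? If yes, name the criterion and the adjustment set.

desc(H)\{H}={A,M}; candidates ⊆ {J,N,P,S,X,Y}.
H↔M: latent back-door arc(s) into H.
size 0: {}; under {} H still reaches {M,Y} ∋ M.
size 1: {J}, {N}, {P} …(+3); under {J} H still reaches {M,Y} ∋ M.
size 2: {J,N}, {J,P}, {J,S} …(+12); under {J,N} H still reaches {M,Y} ∋ M.
H↔M cannot be blocked by any observed set — no back-door set.
{A}: (i) intercepts every directed H→M path; (ii) no back-door H→{A}; (iii) {H} blocks every back-door {A}→M. Front-door holds.
P(M|do(H)) = Σ_{A} P(A|H) Σ_{H'} P(M|A,H')P(H').

P(M|do(H)): frontdoor, adjust for {A}.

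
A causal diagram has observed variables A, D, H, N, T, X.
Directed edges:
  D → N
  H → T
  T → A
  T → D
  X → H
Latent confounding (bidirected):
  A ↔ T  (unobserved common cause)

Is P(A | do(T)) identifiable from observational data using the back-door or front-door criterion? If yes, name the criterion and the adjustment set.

P(A|do(T)): not identifiable (no BD/FD set).

desc(T)\{T}={A,D,N}; candidates ⊆ {H,X}.
T↔A: latent back-door arc(s) into T.
size 0: {}; under {} T still reaches {A,H,X} ∋ A.
size 1: {H}, {X}; under {H} T still reaches {A} ∋ A.
size 2: {H,X}; under {H,X} T still reaches {A} ∋ A.
T↔A cannot be blocked by any observed set — no back-door set.
No mediator lies on a directed T→…→A path.
Neither criterion identifies P(A|do(T)) in this graph.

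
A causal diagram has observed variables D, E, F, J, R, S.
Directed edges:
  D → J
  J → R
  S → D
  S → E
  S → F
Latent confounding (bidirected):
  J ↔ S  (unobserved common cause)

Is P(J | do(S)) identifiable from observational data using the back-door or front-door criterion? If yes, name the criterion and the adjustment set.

desc(S)\{S}={D,E,F,J,R}; candidates ⊆ {—}.
S↔J: latent back-door arc(s) into S.
size 0: {}; under {} S still reaches {J,R} ∋ J.
S↔J cannot be blocked by any observed set — no back-door set.
{D}: (i) intercepts every directed S→J path; (ii) no back-door S→{D}; (iii) {S} blocks every back-door {D}→J. Front-door holds.
P(J|do(S)) = Σ_{D} P(D|S) Σ_{S'} P(J|D,S')P(S').

P(J|do(S)): frontdoor, adjust for {D}.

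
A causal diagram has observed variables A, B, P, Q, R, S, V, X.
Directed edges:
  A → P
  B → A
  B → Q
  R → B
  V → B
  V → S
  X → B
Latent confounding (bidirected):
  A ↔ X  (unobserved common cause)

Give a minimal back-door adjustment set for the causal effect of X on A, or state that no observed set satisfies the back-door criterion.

X→A: no observed back-door set.

desc(X)\{X}={A,B,P,Q}; candidates ⊆ {R,S,V}.
X↔A: latent back-door arc(s) into X.
size 0: {}; under {} X still reaches {A,P} ∋ A.
size 1: {R}, {S}, {V}; under {R} X still reaches {A,P} ∋ A.
size 2: {R,S}, {R,V}, {S,V}; under {R,S} X still reaches {A,P} ∋ A.
X↔A cannot be blocked by any observed set — no back-door set.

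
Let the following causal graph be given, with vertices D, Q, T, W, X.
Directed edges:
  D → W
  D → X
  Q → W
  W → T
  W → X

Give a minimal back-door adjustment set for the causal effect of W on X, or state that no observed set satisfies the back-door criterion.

W→X: minimal back-door set {D}.

desc(W)\{W}={T,X}; candidates ⊆ {D,Q}.
size 0: {}; under {} W still reaches {D,Q,X} ∋ X.
{D}: W⊥X given {D} in G with W→· removed — back-door holds.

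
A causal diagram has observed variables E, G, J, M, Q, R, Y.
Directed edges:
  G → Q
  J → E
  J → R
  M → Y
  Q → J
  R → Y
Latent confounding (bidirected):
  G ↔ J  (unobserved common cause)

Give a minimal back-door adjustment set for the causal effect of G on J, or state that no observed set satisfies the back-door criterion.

G→J: no observed back-door set.

desc(G)\{G}={E,J,Q,R,Y}; candidates ⊆ {M}.
G↔J: latent back-door arc(s) into G.
size 0: {}; under {} G still reaches {E,J,R,Y} ∋ J.
size 1: {M}; under {M} G still reaches {E,J,R,Y} ∋ J.
G↔J cannot be blocked by any observed set — no back-door set.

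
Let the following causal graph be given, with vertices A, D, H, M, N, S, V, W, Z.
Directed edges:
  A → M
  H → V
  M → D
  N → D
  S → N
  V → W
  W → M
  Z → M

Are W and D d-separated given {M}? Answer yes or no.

Yes — W ⊥ D | {M}.

Bayes-Ball from W | {M} reaches {A,H,V,Z}.
D ∉ reach(W|{M}) ⇒ W ⊥ D | {M}.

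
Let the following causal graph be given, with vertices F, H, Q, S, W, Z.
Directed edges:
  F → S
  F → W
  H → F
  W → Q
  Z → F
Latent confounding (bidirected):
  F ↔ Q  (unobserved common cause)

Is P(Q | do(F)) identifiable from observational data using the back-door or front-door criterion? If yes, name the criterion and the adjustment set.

desc(F)\{F}={Q,S,W}; candidates ⊆ {H,Z}.
F↔Q: latent back-door arc(s) into F.
size 0: {}; under {} F still reaches {H,Q,Z} ∋ Q.
size 1: {H}, {Z}; under {H} F still reaches {Q,Z} ∋ Q.
size 2: {H,Z}; under {H,Z} F still reaches {Q} ∋ Q.
F↔Q cannot be blocked by any observed set — no back-door set.
{W}: (i) intercepts every directed F→Q path; (ii) no back-door F→{W}; (iii) {F} blocks every back-door {W}→Q. Front-door holds.
P(Q|do(F)) = Σ_{W} P(W|F) Σ_{F'} P(Q|W,F')P(F').

P(Q|do(F)): frontdoor, adjust for {W}.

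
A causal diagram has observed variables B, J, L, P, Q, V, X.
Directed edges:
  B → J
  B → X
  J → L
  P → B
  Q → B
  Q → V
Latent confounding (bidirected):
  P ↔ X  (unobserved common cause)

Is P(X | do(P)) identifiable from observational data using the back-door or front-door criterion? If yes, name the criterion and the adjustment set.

P(X|do(P)): frontdoor, adjust for {B}.

desc(P)\{P}={B,J,L,X}; candidates ⊆ {Q,V}.
P↔X: latent back-door arc(s) into P.
size 0: {}; under {} P still reaches {X} ∋ X.
size 1: {Q}, {V}; under {Q} P still reaches {X} ∋ X.
size 2: {Q,V}; under {Q,V} P still reaches {X} ∋ X.
P↔X cannot be blocked by any observed set — no back-door set.
{B}: (i) intercepts every directed P→X path; (ii) no back-door P→{B}; (iii) {P} blocks every back-door {B}→X. Front-door holds.
P(X|do(P)) = Σ_{B} P(B|P) Σ_{P'} P(X|B,P')P(P').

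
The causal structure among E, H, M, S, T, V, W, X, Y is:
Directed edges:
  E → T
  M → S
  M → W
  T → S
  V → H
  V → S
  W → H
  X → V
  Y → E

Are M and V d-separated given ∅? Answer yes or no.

Bayes-Ball from M | ∅ reaches {H,S,W}.
V ∉ reach(M|∅) ⇒ M ⊥ V | ∅.

Yes — M ⊥ V | ∅.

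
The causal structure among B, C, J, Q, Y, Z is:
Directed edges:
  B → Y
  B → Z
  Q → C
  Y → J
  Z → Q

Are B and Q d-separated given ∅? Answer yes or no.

No — B and Q are d-connected given ∅.

Bayes-Ball from B | ∅ reaches {C,J,Q,Y,Z}.
Q ∈ reach(B|∅) ⇒ B ⊥̸ Q | ∅.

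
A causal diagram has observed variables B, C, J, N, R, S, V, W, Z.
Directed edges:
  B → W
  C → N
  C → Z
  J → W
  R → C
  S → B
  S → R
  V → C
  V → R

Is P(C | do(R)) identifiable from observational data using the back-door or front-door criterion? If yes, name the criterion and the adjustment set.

P(C|do(R)): backdoor, adjust for {V}.

desc(R)\{R}={C,N,Z}; candidates ⊆ {B,J,S,V,W}.
size 0: {}; under {} R still reaches {B,C,N,S,V,W,Z} ∋ C.
{V}: R⊥C given {V} in G with R→· removed — back-door holds.
P(C|do(R)) = Σ_{V} P(C|R,V)·P(V).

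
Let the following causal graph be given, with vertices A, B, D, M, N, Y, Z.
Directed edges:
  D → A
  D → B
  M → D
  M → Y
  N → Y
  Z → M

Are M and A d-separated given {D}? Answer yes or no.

Yes — M ⊥ A | {D}.

Bayes-Ball from M | {D} reaches {Y,Z}.
A ∉ reach(M|{D}) ⇒ M ⊥ A | {D}.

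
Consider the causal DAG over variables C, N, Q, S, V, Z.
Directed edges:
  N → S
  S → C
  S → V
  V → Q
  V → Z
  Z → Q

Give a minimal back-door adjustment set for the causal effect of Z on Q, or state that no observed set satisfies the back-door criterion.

desc(Z)\{Z}={Q}; candidates ⊆ {C,N,S,V}.
size 0: {}; under {} Z still reaches {C,N,Q,S,V} ∋ Q.
{V}: Z⊥Q given {V} in G with Z→· removed — back-door holds.

Z→Q: minimal back-door set {V}.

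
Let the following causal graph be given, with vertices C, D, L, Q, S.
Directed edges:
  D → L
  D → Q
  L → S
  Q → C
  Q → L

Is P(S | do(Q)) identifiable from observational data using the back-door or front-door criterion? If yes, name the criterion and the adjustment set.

P(S|do(Q)): backdoor, adjust for {D}.

desc(Q)\{Q}={C,L,S}; candidates ⊆ {D}.
size 0: {}; under {} Q still reaches {D,L,S} ∋ S.
{D}: Q⊥S given {D} in G with Q→· removed — back-door holds.
P(S|do(Q)) = Σ_{D} P(S|Q,D)·P(D).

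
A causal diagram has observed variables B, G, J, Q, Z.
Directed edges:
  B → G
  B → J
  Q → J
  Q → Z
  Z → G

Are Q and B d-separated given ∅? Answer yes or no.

Yes — Q ⊥ B | ∅.

Bayes-Ball from Q | ∅ reaches {G,J,Z}.
B ∉ reach(Q|∅) ⇒ Q ⊥ B | ∅.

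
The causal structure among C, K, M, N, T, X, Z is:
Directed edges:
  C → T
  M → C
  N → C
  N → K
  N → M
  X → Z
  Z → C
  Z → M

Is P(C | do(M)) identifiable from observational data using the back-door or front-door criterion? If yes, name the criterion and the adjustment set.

desc(M)\{M}={C,T}; candidates ⊆ {K,N,X,Z}.
size 0: {}; under {} M still reaches {C,K,N,T,X,Z} ∋ C.
size 1: {K}, {N}, {X} …(+1); under {K} M still reaches {C,N,T,X,Z} ∋ C.
{N,Z}: M⊥C given {N,Z} in G with M→· removed — back-door holds.
P(C|do(M)) = Σ_{N,Z} P(C|M,N,Z)·P(N,Z).

P(C|do(M)): backdoor, adjust for {N, Z}.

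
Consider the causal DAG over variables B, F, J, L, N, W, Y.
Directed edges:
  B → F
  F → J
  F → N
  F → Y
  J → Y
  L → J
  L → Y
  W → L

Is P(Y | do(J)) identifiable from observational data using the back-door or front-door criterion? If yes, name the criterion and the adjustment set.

P(Y|do(J)): backdoor, adjust for {F, L}.

desc(J)\{J}={Y}; candidates ⊆ {B,F,L,N,W}.
size 0: {}; under {} J still reaches {B,F,L,N,W,Y} ∋ Y.
size 1: {B}, {F}, {L} …(+2); under {B} J still reaches {F,L,N,W,Y} ∋ Y.
{F,L}: J⊥Y given {F,L} in G with J→· removed — back-door holds.
P(Y|do(J)) = Σ_{F,L} P(Y|J,F,L)·P(F,L).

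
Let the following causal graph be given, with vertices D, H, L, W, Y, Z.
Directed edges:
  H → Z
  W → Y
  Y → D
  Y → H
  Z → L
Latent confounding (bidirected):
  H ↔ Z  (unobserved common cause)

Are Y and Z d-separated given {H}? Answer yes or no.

Bayes-Ball from Y | {H} reaches {D,L,W,Z}.
Z ∈ reach(Y|{H}) ⇒ Y ⊥̸ Z | {H}.

No — Y and Z are d-connected given {H}.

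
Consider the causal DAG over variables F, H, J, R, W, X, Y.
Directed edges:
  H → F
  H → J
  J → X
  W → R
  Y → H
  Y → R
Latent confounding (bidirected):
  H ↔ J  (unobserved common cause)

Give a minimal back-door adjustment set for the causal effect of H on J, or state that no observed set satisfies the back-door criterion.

desc(H)\{H}={F,J,X}; candidates ⊆ {R,W,Y}.
H↔J: latent back-door arc(s) into H.
size 0: {}; under {} H still reaches {J,R,X,Y} ∋ J.
size 1: {R}, {W}, {Y}; under {R} H still reaches {J,W,X,Y} ∋ J.
size 2: {R,W}, {R,Y}, {W,Y}; under {R,W} H still reaches {J,X,Y} ∋ J.
H↔J cannot be blocked by any observed set — no back-door set.

H→J: no observed back-door set.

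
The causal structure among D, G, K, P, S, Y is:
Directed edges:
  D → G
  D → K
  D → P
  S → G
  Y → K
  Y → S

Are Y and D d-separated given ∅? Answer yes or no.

Yes — Y ⊥ D | ∅.

Bayes-Ball from Y | ∅ reaches {G,K,S}.
D ∉ reach(Y|∅) ⇒ Y ⊥ D | ∅.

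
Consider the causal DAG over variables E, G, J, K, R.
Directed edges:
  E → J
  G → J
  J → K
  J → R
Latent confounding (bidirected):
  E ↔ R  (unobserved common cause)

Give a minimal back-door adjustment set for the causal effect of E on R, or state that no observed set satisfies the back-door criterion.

E→R: no observed back-door set.

desc(E)\{E}={J,K,R}; candidates ⊆ {G}.
E↔R: latent back-door arc(s) into E.
size 0: {}; under {} E still reaches {R} ∋ R.
size 1: {G}; under {G} E still reaches {R} ∋ R.
E↔R cannot be blocked by any observed set — no back-door set.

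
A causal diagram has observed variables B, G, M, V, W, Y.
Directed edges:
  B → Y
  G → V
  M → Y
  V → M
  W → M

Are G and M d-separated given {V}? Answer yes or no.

Bayes-Ball from G | {V} reaches ∅.
M ∉ reach(G|{V}) ⇒ G ⊥ M | {V}.

Yes — G ⊥ M | {V}.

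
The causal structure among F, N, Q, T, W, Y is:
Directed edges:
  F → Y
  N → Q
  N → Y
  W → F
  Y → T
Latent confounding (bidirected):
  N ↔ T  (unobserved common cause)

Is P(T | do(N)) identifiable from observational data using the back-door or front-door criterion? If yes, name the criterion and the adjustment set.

desc(N)\{N}={Q,T,Y}; candidates ⊆ {F,W}.
N↔T: latent back-door arc(s) into N.
size 0: {}; under {} N still reaches {T} ∋ T.
size 1: {F}, {W}; under {F} N still reaches {T} ∋ T.
size 2: {F,W}; under {F,W} N still reaches {T} ∋ T.
N↔T cannot be blocked by any observed set — no back-door set.
{Y}: (i) intercepts every directed N→T path; (ii) no back-door N→{Y}; (iii) {N} blocks every back-door {Y}→T. Front-door holds.
P(T|do(N)) = Σ_{Y} P(Y|N) Σ_{N'} P(T|Y,N')P(N').

P(T|do(N)): frontdoor, adjust for {Y}.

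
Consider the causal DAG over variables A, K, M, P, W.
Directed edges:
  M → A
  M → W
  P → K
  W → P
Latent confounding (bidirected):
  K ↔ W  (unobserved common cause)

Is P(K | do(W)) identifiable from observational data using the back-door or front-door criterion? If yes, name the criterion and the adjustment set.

desc(W)\{W}={K,P}; candidates ⊆ {A,M}.
W↔K: latent back-door arc(s) into W.
size 0: {}; under {} W still reaches {A,K,M} ∋ K.
size 1: {A}, {M}; under {A} W still reaches {K,M} ∋ K.
size 2: {A,M}; under {A,M} W still reaches {K} ∋ K.
W↔K cannot be blocked by any observed set — no back-door set.
{P}: (i) intercepts every directed W→K path; (ii) no back-door W→{P}; (iii) {W} blocks every back-door {P}→K. Front-door holds.
P(K|do(W)) = Σ_{P} P(P|W) Σ_{W'} P(K|P,W')P(W').

P(K|do(W)): frontdoor, adjust for {P}.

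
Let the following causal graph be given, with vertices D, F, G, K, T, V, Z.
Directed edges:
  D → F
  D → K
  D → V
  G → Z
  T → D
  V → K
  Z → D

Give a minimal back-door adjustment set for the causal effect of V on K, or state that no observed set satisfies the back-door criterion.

V→K: minimal back-door set {D}.

desc(V)\{V}={K}; candidates ⊆ {D,F,G,T,Z}.
size 0: {}; under {} V still reaches {D,F,G,K,T,Z} ∋ K.
{D}: V⊥K given {D} in G with V→· removed — back-door holds.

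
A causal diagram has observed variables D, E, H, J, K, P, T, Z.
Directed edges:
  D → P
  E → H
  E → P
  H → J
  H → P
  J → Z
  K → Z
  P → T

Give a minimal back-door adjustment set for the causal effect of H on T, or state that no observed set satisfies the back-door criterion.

desc(H)\{H}={J,P,T,Z}; candidates ⊆ {D,E,K}.
size 0: {}; under {} H still reaches {E,P,T} ∋ T.
{E}: H⊥T given {E} in G with H→· removed — back-door holds.

H→T: minimal back-door set {E}.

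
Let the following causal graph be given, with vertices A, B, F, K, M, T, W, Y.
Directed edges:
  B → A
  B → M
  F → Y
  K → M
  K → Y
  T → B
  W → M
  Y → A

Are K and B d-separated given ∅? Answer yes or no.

Yes — K ⊥ B | ∅.

Bayes-Ball from K | ∅ reaches {A,M,Y}.
B ∉ reach(K|∅) ⇒ K ⊥ B | ∅.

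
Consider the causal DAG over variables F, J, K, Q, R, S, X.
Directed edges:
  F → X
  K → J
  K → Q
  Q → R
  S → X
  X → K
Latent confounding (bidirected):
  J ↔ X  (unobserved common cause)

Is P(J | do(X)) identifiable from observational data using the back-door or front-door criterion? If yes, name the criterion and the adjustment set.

desc(X)\{X}={J,K,Q,R}; candidates ⊆ {F,S}.
X↔J: latent back-door arc(s) into X.
size 0: {}; under {} X still reaches {F,J,S} ∋ J.
size 1: {F}, {S}; under {F} X still reaches {J,S} ∋ J.
size 2: {F,S}; under {F,S} X still reaches {J} ∋ J.
X↔J cannot be blocked by any observed set — no back-door set.
{K}: (i) intercepts every directed X→J path; (ii) no back-door X→{K}; (iii) {X} blocks every back-door {K}→J. Front-door holds.
P(J|do(X)) = Σ_{K} P(K|X) Σ_{X'} P(J|K,X')P(X').

P(J|do(X)): frontdoor, adjust for {K}.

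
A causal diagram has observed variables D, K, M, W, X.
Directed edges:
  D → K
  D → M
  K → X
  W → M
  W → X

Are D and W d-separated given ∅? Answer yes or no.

Bayes-Ball from D | ∅ reaches {K,M,X}.
W ∉ reach(D|∅) ⇒ D ⊥ W | ∅.

Yes — D ⊥ W | ∅.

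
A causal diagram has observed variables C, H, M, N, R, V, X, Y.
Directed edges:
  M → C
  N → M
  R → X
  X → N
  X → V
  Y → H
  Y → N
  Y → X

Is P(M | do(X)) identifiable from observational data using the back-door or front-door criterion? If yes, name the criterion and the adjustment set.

desc(X)\{X}={C,M,N,V}; candidates ⊆ {H,R,Y}.
size 0: {}; under {} X still reaches {C,H,M,N,R,Y} ∋ M.
{Y}: X⊥M given {Y} in G with X→· removed — back-door holds.
P(M|do(X)) = Σ_{Y} P(M|X,Y)·P(Y).

P(M|do(X)): backdoor, adjust for {Y}.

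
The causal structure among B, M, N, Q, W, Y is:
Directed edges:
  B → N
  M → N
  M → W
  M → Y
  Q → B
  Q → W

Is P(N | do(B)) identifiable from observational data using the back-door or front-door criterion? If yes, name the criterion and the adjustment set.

P(N|do(B)): backdoor, adjust for ∅.

desc(B)\{B}={N}; candidates ⊆ {M,Q,W,Y}.
∅: B⊥N given ∅ in G with B→· removed — back-door holds.
P(N|do(B)) = P(N|B) — no adjustment needed.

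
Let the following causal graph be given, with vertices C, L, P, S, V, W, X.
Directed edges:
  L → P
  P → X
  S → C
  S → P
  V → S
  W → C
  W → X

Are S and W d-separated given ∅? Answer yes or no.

Bayes-Ball from S | ∅ reaches {C,P,V,X}.
W ∉ reach(S|∅) ⇒ S ⊥ W | ∅.

Yes — S ⊥ W | ∅.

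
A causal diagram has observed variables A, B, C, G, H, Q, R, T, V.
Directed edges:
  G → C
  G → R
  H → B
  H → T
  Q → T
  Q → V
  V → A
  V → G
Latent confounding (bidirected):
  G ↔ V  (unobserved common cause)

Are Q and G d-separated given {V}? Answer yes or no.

Bayes-Ball from Q | {V} reaches {C,G,R,T}.
G ∈ reach(Q|{V}) ⇒ Q ⊥̸ G | {V}.

No — Q and G are d-connected given {V}.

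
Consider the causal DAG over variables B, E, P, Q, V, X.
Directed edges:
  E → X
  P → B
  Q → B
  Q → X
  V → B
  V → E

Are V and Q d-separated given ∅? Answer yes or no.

Yes — V ⊥ Q | ∅.

Bayes-Ball from V | ∅ reaches {B,E,X}.
Q ∉ reach(V|∅) ⇒ V ⊥ Q | ∅.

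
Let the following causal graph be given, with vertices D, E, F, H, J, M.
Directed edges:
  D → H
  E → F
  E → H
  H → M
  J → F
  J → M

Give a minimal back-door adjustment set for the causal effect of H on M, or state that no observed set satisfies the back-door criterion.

desc(H)\{H}={M}; candidates ⊆ {D,E,F,J}.
∅: H⊥M given ∅ in G with H→· removed — back-door holds.

H→M: minimal back-door set ∅.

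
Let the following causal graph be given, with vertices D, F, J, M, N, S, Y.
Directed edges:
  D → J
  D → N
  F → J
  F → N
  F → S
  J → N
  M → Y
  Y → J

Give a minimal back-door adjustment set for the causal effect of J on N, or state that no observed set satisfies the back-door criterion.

J→N: minimal back-door set {D, F}.

desc(J)\{J}={N}; candidates ⊆ {D,F,M,S,Y}.
size 0: {}; under {} J still reaches {D,F,M,N,S,Y} ∋ N.
size 1: {D}, {F}, {M} …(+2); under {D} J still reaches {F,M,N,S,Y} ∋ N.
{D,F}: J⊥N given {D,F} in G with J→· removed — back-door holds.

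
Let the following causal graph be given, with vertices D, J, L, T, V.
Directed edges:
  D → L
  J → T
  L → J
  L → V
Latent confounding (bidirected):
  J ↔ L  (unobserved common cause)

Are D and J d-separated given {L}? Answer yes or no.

Bayes-Ball from D | {L} reaches {J,T}.
J ∈ reach(D|{L}) ⇒ D ⊥̸ J | {L}.

No — D and J are d-connected given {L}.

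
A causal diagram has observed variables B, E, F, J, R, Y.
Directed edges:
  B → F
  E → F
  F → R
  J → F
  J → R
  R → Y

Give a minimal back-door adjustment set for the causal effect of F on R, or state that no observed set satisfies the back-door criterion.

desc(F)\{F}={R,Y}; candidates ⊆ {B,E,J}.
size 0: {}; under {} F still reaches {B,E,J,R,Y} ∋ R.
{J}: F⊥R given {J} in G with F→· removed — back-door holds.

F→R: minimal back-door set {J}.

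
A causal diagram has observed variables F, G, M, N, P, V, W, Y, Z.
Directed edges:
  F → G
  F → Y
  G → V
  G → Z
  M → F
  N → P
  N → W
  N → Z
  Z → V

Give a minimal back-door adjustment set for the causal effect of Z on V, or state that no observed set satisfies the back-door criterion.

Z→V: minimal back-door set {G}.

desc(Z)\{Z}={V}; candidates ⊆ {F,G,M,N,P,W,Y}.
size 0: {}; under {} Z still reaches {F,G,M,N,P,V,W,Y} ∋ V.
{G}: Z⊥V given {G} in G with Z→· removed — back-door holds.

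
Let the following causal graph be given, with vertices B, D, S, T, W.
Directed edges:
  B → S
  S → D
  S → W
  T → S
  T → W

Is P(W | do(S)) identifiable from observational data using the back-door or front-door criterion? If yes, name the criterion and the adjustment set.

desc(S)\{S}={D,W}; candidates ⊆ {B,T}.
size 0: {}; under {} S still reaches {B,T,W} ∋ W.
{T}: S⊥W given {T} in G with S→· removed — back-door holds.
P(W|do(S)) = Σ_{T} P(W|S,T)·P(T).

P(W|do(S)): backdoor, adjust for {T}.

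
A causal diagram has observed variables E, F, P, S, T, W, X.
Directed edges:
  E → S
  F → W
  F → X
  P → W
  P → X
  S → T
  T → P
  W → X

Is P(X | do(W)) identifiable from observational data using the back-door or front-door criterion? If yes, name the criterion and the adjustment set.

P(X|do(W)): backdoor, adjust for {F, P}.

desc(W)\{W}={X}; candidates ⊆ {E,F,P,S,T}.
size 0: {}; under {} W still reaches {E,F,P,S,T,X} ∋ X.
size 1: {E}, {F}, {P} …(+2); under {E} W still reaches {F,P,S,T,X} ∋ X.
{F,P}: W⊥X given {F,P} in G with W→· removed — back-door holds.
P(X|do(W)) = Σ_{F,P} P(X|W,F,P)·P(F,P).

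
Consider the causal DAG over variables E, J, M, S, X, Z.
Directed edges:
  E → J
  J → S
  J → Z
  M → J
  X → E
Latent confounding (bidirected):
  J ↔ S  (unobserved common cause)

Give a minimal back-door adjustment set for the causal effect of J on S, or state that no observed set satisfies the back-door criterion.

desc(J)\{J}={S,Z}; candidates ⊆ {E,M,X}.
J↔S: latent back-door arc(s) into J.
size 0: {}; under {} J still reaches {E,M,S,X} ∋ S.
size 1: {E}, {M}, {X}; under {E} J still reaches {M,S} ∋ S.
size 2: {E,M}, {E,X}, {M,X}; under {E,M} J still reaches {S} ∋ S.
J↔S cannot be blocked by any observed set — no back-door set.

J→S: no observed back-door set.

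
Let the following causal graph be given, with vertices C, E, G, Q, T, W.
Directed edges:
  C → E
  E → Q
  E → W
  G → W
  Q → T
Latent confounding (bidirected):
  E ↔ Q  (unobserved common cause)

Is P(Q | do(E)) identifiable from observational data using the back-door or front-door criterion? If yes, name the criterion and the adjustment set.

desc(E)\{E}={Q,T,W}; candidates ⊆ {C,G}.
E↔Q: latent back-door arc(s) into E.
size 0: {}; under {} E still reaches {C,Q,T} ∋ Q.
size 1: {C}, {G}; under {C} E still reaches {Q,T} ∋ Q.
size 2: {C,G}; under {C,G} E still reaches {Q,T} ∋ Q.
E↔Q cannot be blocked by any observed set — no back-door set.
No mediator lies on a directed E→…→Q path.
Neither criterion identifies P(Q|do(E)) in this graph.

P(Q|do(E)): not identifiable (no BD/FD set).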